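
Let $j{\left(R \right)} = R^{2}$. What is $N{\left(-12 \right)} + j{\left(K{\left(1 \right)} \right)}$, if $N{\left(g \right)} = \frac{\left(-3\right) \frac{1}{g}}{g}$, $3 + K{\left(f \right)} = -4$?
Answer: $\frac{2351}{48} \approx 48.979$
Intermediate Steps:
$K{\left(f \right)} = -7$ ($K{\left(f \right)} = -3 - 4 = -7$)
$N{\left(g \right)} = - \frac{3}{g^{2}}$
$N{\left(-12 \right)} + j{\left(K{\left(1 \right)} \right)} = - \frac{3}{144} + \left(-7\right)^{2} = \left(-3\right) \frac{1}{144} + 49 = - \frac{1}{48} + 49 = \frac{2351}{48}$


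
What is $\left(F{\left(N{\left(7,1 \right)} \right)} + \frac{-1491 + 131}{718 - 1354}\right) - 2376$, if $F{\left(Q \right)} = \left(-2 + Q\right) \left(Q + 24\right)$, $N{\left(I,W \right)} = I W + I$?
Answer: $- \frac{304940}{159} \approx -1917.9$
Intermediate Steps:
$N{\left(I,W \right)} = I + I W$
$F{\left(Q \right)} = \left(-2 + Q\right) \left(24 + Q\right)$
$\left(F{\left(N{\left(7,1 \right)} \right)} + \frac{-1491 + 131}{718 - 1354}\right) - 2376 = \left(\left(-48 + \left(7 \left(1 + 1\right)\right)^{2} + 22 \cdot 7 \left(1 + 1\right)\right) + \frac{-1491 + 131}{718 - 1354}\right) - 2376 = \left(\left(-48 + \left(7 \cdot 2\right)^{2} + 22 \cdot 7 \cdot 2\right) - \frac{1360}{-636}\right) - 2376 = \left(\left(-48 + 14^{2} + 22 \cdot 14\right) - - \frac{340}{159}\right) - 2376 = \left(\left(-48 + 196 + 308\right) + \frac{340}{159}\right) - 2376 = \left(456 + \frac{340}{159}\right) - 2376 = \frac{72844}{159} - 2376 = - \frac{304940}{159}$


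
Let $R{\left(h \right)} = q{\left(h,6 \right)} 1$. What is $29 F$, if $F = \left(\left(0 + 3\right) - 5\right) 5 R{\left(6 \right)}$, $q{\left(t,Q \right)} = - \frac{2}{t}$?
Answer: $\frac{290}{3} \approx 96.667$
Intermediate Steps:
$R{\left(h \right)} = - \frac{2}{h}$ ($R{\left(h \right)} = - \frac{2}{h} 1 = - \frac{2}{h}$)
$F = \frac{10}{3}$ ($F = \left(\left(0 + 3\right) - 5\right) 5 \left(- \frac{2}{6}\right) = \left(3 - 5\right) 5 \left(\left(-2\right) \frac{1}{6}\right) = \left(-2\right) 5 \left(- \frac{1}{3}\right) = \left(-10\right) \left(- \frac{1}{3}\right) = \frac{10}{3} \approx 3.3333$)
$29 F = 29 \cdot \frac{10}{3} = \frac{290}{3}$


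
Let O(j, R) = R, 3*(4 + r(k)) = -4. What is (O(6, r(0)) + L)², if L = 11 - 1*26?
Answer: 3721/9 ≈ 413.44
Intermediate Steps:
r(k) = -16/3 (r(k) = -4 + (⅓)*(-4) = -4 - 4/3 = -16/3)
L = -15 (L = 11 - 26 = -15)
(O(6, r(0)) + L)² = (-16/3 - 15)² = (-61/3)² = 3721/9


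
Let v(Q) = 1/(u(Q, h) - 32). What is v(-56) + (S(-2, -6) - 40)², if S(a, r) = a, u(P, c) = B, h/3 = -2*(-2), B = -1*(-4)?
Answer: 49391/28 ≈ 1764.0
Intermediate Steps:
B = 4
h = 12 (h = 3*(-2*(-2)) = 3*4 = 12)
u(P, c) = 4
v(Q) = -1/28 (v(Q) = 1/(4 - 32) = 1/(-28) = -1/28)
v(-56) + (S(-2, -6) - 40)² = -1/28 + (-2 - 40)² = -1/28 + (-42)² = -1/28 + 1764 = 49391/28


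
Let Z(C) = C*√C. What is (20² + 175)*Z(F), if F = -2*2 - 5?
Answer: -15525*I ≈ -15525.0*I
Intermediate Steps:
F = -9 (F = -4 - 5 = -9)
Z(C) = C^(3/2)
(20² + 175)*Z(F) = (20² + 175)*(-9)^(3/2) = (400 + 175)*(-27*I) = 575*(-27*I) = -15525*I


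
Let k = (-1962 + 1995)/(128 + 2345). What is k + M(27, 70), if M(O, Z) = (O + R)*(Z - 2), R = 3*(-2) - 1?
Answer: 3363313/2473 ≈ 1360.0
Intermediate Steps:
R = -7 (R = -6 - 1 = -7)
M(O, Z) = (-7 + O)*(-2 + Z) (M(O, Z) = (O - 7)*(Z - 2) = (-7 + O)*(-2 + Z))
k = 33/2473 ≈ 0.013344
k + M(27, 70) = 33/2473 + (14 - 7*70 - 2*27 + 27*70) = 33/2473 + (14 - 490 - 54 + 1890) = 33/2473 + 1360 = 3363313/2473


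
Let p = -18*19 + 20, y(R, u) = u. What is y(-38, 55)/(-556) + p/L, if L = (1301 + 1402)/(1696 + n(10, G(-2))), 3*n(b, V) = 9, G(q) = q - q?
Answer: -304324033/1502868 ≈ -202.50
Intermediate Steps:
G(q) = 0
n(b, V) = 3 (n(b, V) = (1/3)*9 = 3)
p = -322 (p = -342 + 20 = -322)
L = 2703/1699 (L = (1301 + 1402)/(1696 + 3) = 2703/1699 ≈ 1.5909)
y(-38, 55)/(-556) + p/L = 55/(-556) - 322/2703/1699 = 55*(-1/556) - 322*1699/2703 = -55/556 - 547078/2703 = -304324033/1502868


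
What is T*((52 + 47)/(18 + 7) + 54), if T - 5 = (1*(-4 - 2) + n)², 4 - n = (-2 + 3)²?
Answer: 20286/25 ≈ 811.44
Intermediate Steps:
n = 3 (n = 4 - (-2 + 3)² = 4 - 1*1² = 4 - 1*1 = 4 - 1 = 3)
T = 14 (T = 5 + (1*(-4 - 2) + 3)² = 5 + (1*(-6) + 3)² = 5 + (-6 + 3)² = 5 + (-3)² = 5 + 9 = 14)
T*((52 + 47)/(18 + 7) + 54) = 14*((52 + 47)/(18 + 7) + 54) = 14*(99/25 + 54) = 14*(1449/25) = 20286/25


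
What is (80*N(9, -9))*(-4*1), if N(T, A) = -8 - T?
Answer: 5440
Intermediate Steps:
(80*N(9, -9))*(-4*1) = (80*(-8 - 1*9))*(-4*1) = (80*(-8 - 9))*(-4) = (80*(-17))*(-4) = -1360*(-4) = 5440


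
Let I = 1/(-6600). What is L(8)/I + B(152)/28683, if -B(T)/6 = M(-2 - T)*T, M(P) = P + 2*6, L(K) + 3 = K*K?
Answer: -3849215432/9561 ≈ -4.0260e+5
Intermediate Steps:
L(K) = -3 + K² (L(K) = -3 + K*K = -3 + K²)
M(P) = 12 + P (M(P) = P + 12 = 12 + P)
I = -1/6600 ≈ -0.00015152
B(T) = -6*T*(10 - T) (B(T) = -6*(12 + (-2 - T))*T = -6*(10 - T)*T = -6*T*(10 - T))
L(8)/I + B(152)/28683 = (-3 + 8²)/(-1/6600) + (6*152*(-10 + 152))/28683 = (-3 + 64)*(-6600) + (6*152*142)*(1/28683) = 61*(-6600) + 129504*(1/28683) = -402600 + 43168/9561 = -3849215432/9561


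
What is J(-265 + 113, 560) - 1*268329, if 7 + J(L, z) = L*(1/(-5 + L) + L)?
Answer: -38501272/157 ≈ -2.4523e+5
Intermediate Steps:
J(L, z) = -7 + L*(L + 1/(-5 + L)) (J(L, z) = -7 + L*(1/(-5 + L) + L) = -7 + L*(L + 1/(-5 + L)))
J(-265 + 113, 560) - 1*268329 = (35 + (-265 + 113)³ - 6*(-265 + 113) - 5*(-265 + 113)²)/(-5 + (-265 + 113)) - 1*268329 = (35 + (-152)³ - 6*(-152) - 5*(-152)²)/(-5 - 152) - 268329 = (35 - 3511808 + 912 - 5*23104)/(-157) - 268329 = -(35 - 3511808 + 912 - 115520)/157 - 268329 = -1/157*(-3626381) - 268329 = 3626381/157 - 268329 = -38501272/157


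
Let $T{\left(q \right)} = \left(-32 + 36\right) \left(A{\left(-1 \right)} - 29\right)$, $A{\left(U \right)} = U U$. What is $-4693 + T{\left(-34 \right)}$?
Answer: $-4805$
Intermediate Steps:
$A{\left(U \right)} = U^{2}$
$T{\left(q \right)} = -112$ ($T{\left(q \right)} = \left(-32 + 36\right) \left(\left(-1\right)^{2} - 29\right) = 4 \left(1 - 29\right) = 4 \left(-28\right) = -112$)
$-4693 + T{\left(-34 \right)} = -4693 - 112 = -4805$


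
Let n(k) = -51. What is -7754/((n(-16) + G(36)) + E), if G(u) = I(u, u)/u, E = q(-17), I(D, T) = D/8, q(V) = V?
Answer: 62032/543 ≈ 114.24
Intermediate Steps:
I(D, T) = D/8 (I(D, T) = D*(1/8) = D/8)
E = -17
G(u) = 1/8 (G(u) = (u/8)/u = 1/8)
-7754/((n(-16) + G(36)) + E) = -7754/((-51 + 1/8) - 17) = -7754/(-407/8 - 17) = -7754/(-543/8) = -7754*(-8/543) = 62032/543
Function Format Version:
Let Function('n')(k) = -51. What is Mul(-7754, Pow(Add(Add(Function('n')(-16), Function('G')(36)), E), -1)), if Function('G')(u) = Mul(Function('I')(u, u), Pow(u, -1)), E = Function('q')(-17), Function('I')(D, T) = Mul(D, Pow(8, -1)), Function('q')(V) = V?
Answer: Rational(62032, 543) ≈ 114.24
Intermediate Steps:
Function('I')(D, T) = Mul(Rational(1, 8), D) (Function('I')(D, T) = Mul(D, Rational(1, 8)) = Mul(Rational(1, 8), D))
E = -17
Function('G')(u) = Rational(1, 8) (Function('G')(u) = Mul(Mul(Rational(1, 8), u), Pow(u, -1)) = Rational(1, 8))
Mul(-7754, Pow(Add(Add(Function('n')(-16), Function('G')(36)), E), -1)) = Mul(-7754, Pow(Add(Add(-51, Rational(1, 8)), -17), -1)) = Mul(-7754, Pow(Add(Rational(-407, 8), -17), -1)) = Mul(-7754, Pow(Rational(-543, 8), -1)) = Mul(-7754, Rational(-8, 543)) = Rational(62032, 543)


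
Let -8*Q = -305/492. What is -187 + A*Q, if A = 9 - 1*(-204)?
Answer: -223689/1312 ≈ -170.49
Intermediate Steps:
A = 213 (A = 9 + 204 = 213)
Q = 305/3936 (Q = -(-305)/(8*492) = -⅛*(-305/492) = 305/3936 ≈ 0.077490)
-187 + A*Q = -187 + 213*(305/3936) = -187 + 21655/1312 = -223689/1312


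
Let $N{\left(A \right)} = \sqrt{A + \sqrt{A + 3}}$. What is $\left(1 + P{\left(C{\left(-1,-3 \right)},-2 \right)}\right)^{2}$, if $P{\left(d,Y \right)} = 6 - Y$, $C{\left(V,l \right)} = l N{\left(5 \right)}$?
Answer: $81$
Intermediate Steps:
$N{\left(A \right)} = \sqrt{A + \sqrt{3 + A}}$
$C{\left(V,l \right)} = l \sqrt{5 + 2 \sqrt{2}}$ ($C{\left(V,l \right)} = l \sqrt{5 + \sqrt{3 + 5}} = l \sqrt{5 + \sqrt{8}} = l \sqrt{5 + 2 \sqrt{2}}$)
$\left(1 + P{\left(C{\left(-1,-3 \right)},-2 \right)}\right)^{2} = \left(1 + \left(6 - -2\right)\right)^{2} = \left(1 + \left(6 + 2\right)\right)^{2} = \left(1 + 8\right)^{2} = 9^{2} = 81$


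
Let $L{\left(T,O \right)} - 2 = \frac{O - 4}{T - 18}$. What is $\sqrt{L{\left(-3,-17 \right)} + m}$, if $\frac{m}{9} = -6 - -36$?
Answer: $\sqrt{273} \approx 16.523$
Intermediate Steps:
$L{\left(T,O \right)} = 2 + \frac{-4 + O}{-18 + T}$ ($L{\left(T,O \right)} = 2 + \frac{O - 4}{T - 18} = 2 + \frac{-4 + O}{-18 + T}$)
$m = 270$ ($m = 9 \left(-6 - -36\right) = 9 \left(-6 + 36\right) = 9 \cdot 30 = 270$)
$\sqrt{L{\left(-3,-17 \right)} + m} = \sqrt{\frac{-40 - 17 + 2 \left(-3\right)}{-18 - 3} + 270} = \sqrt{\frac{-40 - 17 - 6}{-21} + 270} = \sqrt{\left(- \frac{1}{21}\right) \left(-63\right) + 270} = \sqrt{3 + 270} = \sqrt{273}$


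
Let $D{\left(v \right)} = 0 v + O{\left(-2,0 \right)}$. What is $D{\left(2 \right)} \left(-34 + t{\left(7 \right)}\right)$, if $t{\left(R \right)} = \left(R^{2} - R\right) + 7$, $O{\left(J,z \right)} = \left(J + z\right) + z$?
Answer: $-30$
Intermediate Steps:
$O{\left(J,z \right)} = J + 2 z$
$t{\left(R \right)} = 7 + R^{2} - R$
$D{\left(v \right)} = -2$ ($D{\left(v \right)} = 0 v + \left(-2 + 2 \cdot 0\right) = 0 + \left(-2 + 0\right) = 0 - 2 = -2$)
$D{\left(2 \right)} \left(-34 + t{\left(7 \right)}\right) = - 2 \left(-34 + \left(7 + 7^{2} - 7\right)\right) = - 2 \left(-34 + \left(7 + 49 - 7\right)\right) = - 2 \left(-34 + 49\right) = \left(-2\right) 15 = -30$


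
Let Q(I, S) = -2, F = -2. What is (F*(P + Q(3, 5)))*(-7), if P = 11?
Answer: 126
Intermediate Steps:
(F*(P + Q(3, 5)))*(-7) = -2*(11 - 2)*(-7) = -2*9*(-7) = -18*(-7) = 126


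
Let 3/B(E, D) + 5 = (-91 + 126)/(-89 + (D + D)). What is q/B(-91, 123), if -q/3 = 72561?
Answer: 54420750/157 ≈ 3.4663e+5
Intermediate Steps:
q = -217683 (q = -3*72561 = -217683)
B(E, D) = 3/(-5 + 35/(-89 + 2*D)) (B(E, D) = 3/(-5 + (-91 + 126)/(-89 + (D + D))) = 3/(-5 + 35/(-89 + 2*D)))
q/B(-91, 123) = -217683*10*(-48 + 123)/(3*(89 - 2*123)) = -217683*250/(89 - 246) = -217683/((3/10)*(1/75)*(-157)) = -217683/(-157/250) = -217683*(-250/157) = 54420750/157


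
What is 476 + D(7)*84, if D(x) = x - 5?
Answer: 644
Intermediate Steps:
D(x) = -5 + x
476 + D(7)*84 = 476 + (-5 + 7)*84 = 476 + 2*84 = 476 + 168 = 644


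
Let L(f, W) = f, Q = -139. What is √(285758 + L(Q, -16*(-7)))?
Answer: √285619 ≈ 534.43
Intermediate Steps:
√(285758 + L(Q, -16*(-7))) = √(285758 - 139) = √285619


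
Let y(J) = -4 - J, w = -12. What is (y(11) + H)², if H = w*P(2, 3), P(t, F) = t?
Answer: 1521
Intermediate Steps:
H = -24 (H = -12*2 = -24)
(y(11) + H)² = ((-4 - 1*11) - 24)² = ((-4 - 11) - 24)² = (-15 - 24)² = (-39)² = 1521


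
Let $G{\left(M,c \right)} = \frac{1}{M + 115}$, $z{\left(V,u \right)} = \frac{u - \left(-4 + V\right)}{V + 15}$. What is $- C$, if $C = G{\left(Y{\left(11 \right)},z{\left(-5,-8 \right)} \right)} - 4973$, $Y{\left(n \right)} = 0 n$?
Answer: $\frac{571894}{115} \approx 4973.0$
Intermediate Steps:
$Y{\left(n \right)} = 0$
$z{\left(V,u \right)} = \frac{4 + u - V}{15 + V}$
$G{\left(M,c \right)} = \frac{1}{115 + M}$
$C = - \frac{571894}{115}$ ($C = \frac{1}{115 + 0} - 4973 = \frac{1}{115} - 4973 = - \frac{571894}{115} \approx -4973.0$)
$- C = \left(-1\right) \left(- \frac{571894}{115}\right) = \frac{571894}{115}$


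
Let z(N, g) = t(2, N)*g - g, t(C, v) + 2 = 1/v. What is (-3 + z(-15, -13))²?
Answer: 305809/225 ≈ 1359.2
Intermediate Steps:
t(C, v) = -2 + 1/v
z(N, g) = -g + g*(-2 + 1/N) (z(N, g) = (-2 + 1/N)*g - g = g*(-2 + 1/N) - g = -g + g*(-2 + 1/N))
(-3 + z(-15, -13))² = (-3 + (-3*(-13) - 13/(-15)))² = (-3 + (39 - 13*(-1/15)))² = (-3 + (39 + 13/15))² = (-3 + 598/15)² = (553/15)² = 305809/225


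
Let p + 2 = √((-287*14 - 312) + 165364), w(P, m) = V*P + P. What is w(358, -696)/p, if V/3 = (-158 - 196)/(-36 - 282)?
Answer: 16468/853459 + 8234*√161034/853459 ≈ 3.8909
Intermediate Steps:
V = 177/53 (V = 3*((-158 - 196)/(-36 - 282)) = 3*(-354/(-318)) = 3*(-354*(-1/318)) = 3*(59/53) = 177/53 ≈ 3.3396)
w(P, m) = 230*P/53 (w(P, m) = 177*P/53 + P = 230*P/53)
p = -2 + √161034 (p = -2 + √((-287*14 - 312) + 165364) = -2 + √((-4018 - 312) + 165364) = -2 + √(-4330 + 165364) = -2 + √161034 ≈ 399.29)
w(358, -696)/p = ((230/53)*358)/(-2 + √161034) = 82340/(53*(-2 + √161034))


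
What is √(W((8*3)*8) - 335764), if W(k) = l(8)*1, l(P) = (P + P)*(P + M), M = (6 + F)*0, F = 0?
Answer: 2*I*√83909 ≈ 579.34*I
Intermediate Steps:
M = 0 (M = (6 + 0)*0 = 6*0 = 0)
l(P) = 2*P² (l(P) = (P + P)*(P + 0) = (2*P)*P = 2*P²)
W(k) = 128 (W(k) = (2*8²)*1 = (2*64)*1 = 128*1 = 128)
√(W((8*3)*8) - 335764) = √(128 - 335764) = √(-335636) = 2*I*√83909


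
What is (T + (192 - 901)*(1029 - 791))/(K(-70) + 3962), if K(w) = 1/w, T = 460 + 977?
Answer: -11711350/277339 ≈ -42.228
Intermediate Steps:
T = 1437
K(w) = 1/w
(T + (192 - 901)*(1029 - 791))/(K(-70) + 3962) = (1437 + (192 - 901)*(1029 - 791))/(1/(-70) + 3962) = (1437 - 709*238)/(-1/70 + 3962) = (1437 - 168742)/(277339/70) = -167305*70/277339 = -11711350/277339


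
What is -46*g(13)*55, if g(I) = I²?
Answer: -427570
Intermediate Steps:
-46*g(13)*55 = -46*13²*55 = -46*169*55 = -7774*55 = -427570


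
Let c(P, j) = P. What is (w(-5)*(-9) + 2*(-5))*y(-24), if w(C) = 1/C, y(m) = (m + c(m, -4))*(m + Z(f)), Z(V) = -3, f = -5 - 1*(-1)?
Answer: -53136/5 ≈ -10627.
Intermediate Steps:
f = -4 (f = -5 + 1 = -4)
y(m) = 2*m*(-3 + m) (y(m) = (m + m)*(m - 3) = (2*m)*(-3 + m) = 2*m*(-3 + m))
(w(-5)*(-9) + 2*(-5))*y(-24) = (-9/(-5) + 2*(-5))*(2*(-24)*(-3 - 24)) = (-1/5*(-9) - 10)*(2*(-24)*(-27)) = (9/5 - 10)*1296 = -41/5*1296 = -53136/5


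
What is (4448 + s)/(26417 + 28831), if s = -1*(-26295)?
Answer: 30743/55248 ≈ 0.55645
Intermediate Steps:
s = 26295
(4448 + s)/(26417 + 28831) = (4448 + 26295)/(26417 + 28831) = 30743/55248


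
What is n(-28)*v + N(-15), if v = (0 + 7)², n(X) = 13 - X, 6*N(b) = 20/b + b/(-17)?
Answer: 614731/306 ≈ 2008.9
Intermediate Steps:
N(b) = -b/102 + 10/(3*b) (N(b) = (20/b + b/(-17))/6 = (20/b + b*(-1/17))/6 = (20/b - b/17)/6 = -b/102 + 10/(3*b))
v = 49 (v = 7² = 49)
n(-28)*v + N(-15) = (13 - 1*(-28))*49 + (1/102)*(340 - 1*(-15)²)/(-15) = (13 + 28)*49 + (1/102)*(-1/15)*(340 - 1*225) = 41*49 + (1/102)*(-1/15)*(340 - 225) = 2009 + (1/102)*(-1/15)*115 = 2009 - 23/306 = 614731/306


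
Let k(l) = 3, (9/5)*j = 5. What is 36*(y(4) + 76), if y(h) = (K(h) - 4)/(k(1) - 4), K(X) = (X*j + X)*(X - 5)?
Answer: 3424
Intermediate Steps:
j = 25/9 (j = (5/9)*5 = 25/9 ≈ 2.7778)
K(X) = 34*X*(-5 + X)/9 (K(X) = (X*(25/9) + X)*(X - 5) = (25*X/9 + X)*(-5 + X) = (34*X/9)*(-5 + X) = 34*X*(-5 + X)/9)
y(h) = 4 - 34*h*(-5 + h)/9 (y(h) = (34*h*(-5 + h)/9 - 4)/(3 - 4) = (-4 + 34*h*(-5 + h)/9)/(-1) = (-4 + 34*h*(-5 + h)/9)*(-1) = 4 - 34*h*(-5 + h)/9)
36*(y(4) + 76) = 36*((4 - 34/9*4*(-5 + 4)) + 76) = 36*((4 - 34/9*4*(-1)) + 76) = 36*((4 + 136/9) + 76) = 36*(172/9 + 76) = 36*(856/9) = 3424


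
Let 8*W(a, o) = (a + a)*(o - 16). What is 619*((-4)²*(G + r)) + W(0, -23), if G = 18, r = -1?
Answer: 168368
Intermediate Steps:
W(a, o) = a*(-16 + o)/4 (W(a, o) = ((a + a)*(o - 16))/8 = ((2*a)*(-16 + o))/8 = (2*a*(-16 + o))/8 = a*(-16 + o)/4)
619*((-4)²*(G + r)) + W(0, -23) = 619*((-4)²*(18 - 1)) + (¼)*0*(-16 - 23) = 619*(16*17) + (¼)*0*(-39) = 619*272 + 0 = 168368 + 0 = 168368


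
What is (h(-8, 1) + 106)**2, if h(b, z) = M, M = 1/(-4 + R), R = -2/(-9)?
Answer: 12924025/1156 ≈ 11180.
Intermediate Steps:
R = 2/9 (R = -2*(-1/9) = 2/9 ≈ 0.22222)
M = -9/34 (M = 1/(-4 + 2/9) = 1/(-34/9) = -9/34 ≈ -0.26471)
h(b, z) = -9/34
(h(-8, 1) + 106)**2 = (-9/34 + 106)**2 = (3595/34)**2 = 12924025/1156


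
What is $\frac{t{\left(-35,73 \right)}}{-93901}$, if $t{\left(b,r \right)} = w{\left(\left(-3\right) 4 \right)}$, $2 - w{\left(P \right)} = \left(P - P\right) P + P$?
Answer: $- \frac{14}{93901} \approx -0.00014909$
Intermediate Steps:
$w{\left(P \right)} = 2 - P$ ($w{\left(P \right)} = 2 - \left(\left(P - P\right) P + P\right) = 2 - \left(0 P + P\right) = 2 - \left(0 + P\right) = 2 - P$)
$t{\left(b,r \right)} = 14$ ($t{\left(b,r \right)} = 2 - \left(-3\right) 4 = 2 - -12 = 2 + 12 = 14$)
$\frac{t{\left(-35,73 \right)}}{-93901} = \frac{14}{-93901} = 14 \left(- \frac{1}{93901}\right) = - \frac{14}{93901}$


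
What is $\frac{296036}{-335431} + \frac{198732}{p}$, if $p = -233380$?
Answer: $- \frac{33937438793}{19570721695} \approx -1.7341$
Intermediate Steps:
$\frac{296036}{-335431} + \frac{198732}{p} = \frac{296036}{-335431} + \frac{198732}{-233380} = 296036 \left(- \frac{1}{335431}\right) + 198732 \left(- \frac{1}{233380}\right) = - \frac{296036}{335431} - \frac{49683}{58345} = - \frac{33937438793}{19570721695}$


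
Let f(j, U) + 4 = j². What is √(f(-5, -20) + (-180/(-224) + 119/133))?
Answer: √6424166/532 ≈ 4.7643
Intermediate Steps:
f(j, U) = -4 + j²
√(f(-5, -20) + (-180/(-224) + 119/133)) = √((-4 + (-5)²) + (-180/(-224) + 119/133)) = √((-4 + 25) + (-180*(-1/224) + 119*(1/133))) = √(21 + (45/56 + 17/19)) = √(21 + 1807/1064) = √(24151/1064) = √6424166/532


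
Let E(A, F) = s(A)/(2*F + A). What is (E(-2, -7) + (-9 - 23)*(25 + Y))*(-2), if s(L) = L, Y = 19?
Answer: 11263/4 ≈ 2815.8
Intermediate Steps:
E(A, F) = A/(A + 2*F) (E(A, F) = A/(2*F + A) = A/(A + 2*F))
(E(-2, -7) + (-9 - 23)*(25 + Y))*(-2) = (-2/(-2 + 2*(-7)) + (-9 - 23)*(25 + 19))*(-2) = (-2/(-2 - 14) - 32*44)*(-2) = (-2/(-16) - 1408)*(-2) = (-2*(-1/16) - 1408)*(-2) = (⅛ - 1408)*(-2) = -11263/8*(-2) = 11263/4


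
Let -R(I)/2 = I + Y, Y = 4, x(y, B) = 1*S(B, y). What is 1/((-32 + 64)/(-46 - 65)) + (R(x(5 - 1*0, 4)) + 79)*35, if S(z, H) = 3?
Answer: 72689/32 ≈ 2271.5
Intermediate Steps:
x(y, B) = 3 (x(y, B) = 1*3 = 3)
R(I) = -8 - 2*I (R(I) = -2*(I + 4) = -2*(4 + I) = -8 - 2*I)
1/((-32 + 64)/(-46 - 65)) + (R(x(5 - 1*0, 4)) + 79)*35 = 1/((-32 + 64)/(-46 - 65)) + ((-8 - 2*3) + 79)*35 = 1/(32/(-111)) + ((-8 - 6) + 79)*35 = 1/(32*(-1/111)) + (-14 + 79)*35 = 1/(-32/111) + 65*35 = -111/32 + 2275 = 72689/32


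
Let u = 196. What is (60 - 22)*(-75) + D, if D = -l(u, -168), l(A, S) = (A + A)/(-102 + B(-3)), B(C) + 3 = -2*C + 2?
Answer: -276058/97 ≈ -2846.0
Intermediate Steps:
B(C) = -1 - 2*C (B(C) = -3 + (-2*C + 2) = -3 + (2 - 2*C) = -1 - 2*C)
l(A, S) = -2*A/97 (l(A, S) = (A + A)/(-102 + (-1 - 2*(-3))) = (2*A)/(-102 + (-1 + 6)) = (2*A)/(-102 + 5) = (2*A)/(-97) = (2*A)*(-1/97) = -2*A/97)
D = 392/97 (D = -(-2)*196/97 = -1*(-392/97) = 392/97 ≈ 4.0412)
(60 - 22)*(-75) + D = (60 - 22)*(-75) + 392/97 = 38*(-75) + 392/97 = -2850 + 392/97 = -276058/97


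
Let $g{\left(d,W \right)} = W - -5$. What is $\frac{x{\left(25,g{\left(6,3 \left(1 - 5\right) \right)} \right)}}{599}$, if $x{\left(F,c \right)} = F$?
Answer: $\frac{25}{599} \approx 0.041736$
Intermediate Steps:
$g{\left(d,W \right)} = 5 + W$ ($g{\left(d,W \right)} = W + 5 = 5 + W$)
$\frac{x{\left(25,g{\left(6,3 \left(1 - 5\right) \right)} \right)}}{599} = \frac{25}{599}$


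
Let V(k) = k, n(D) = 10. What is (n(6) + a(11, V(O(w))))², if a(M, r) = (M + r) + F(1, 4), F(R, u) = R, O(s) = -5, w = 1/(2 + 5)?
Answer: 289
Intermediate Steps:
w = ⅐ (w = 1/7 = ⅐ ≈ 0.14286)
a(M, r) = 1 + M + r (a(M, r) = (M + r) + 1 = 1 + M + r)
(n(6) + a(11, V(O(w))))² = (10 + (1 + 11 - 5))² = (10 + 7)² = 17² = 289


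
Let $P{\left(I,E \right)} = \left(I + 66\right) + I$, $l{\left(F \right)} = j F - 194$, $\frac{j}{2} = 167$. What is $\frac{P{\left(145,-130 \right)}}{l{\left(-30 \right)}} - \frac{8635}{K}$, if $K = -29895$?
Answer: $\frac{7755527}{30534753} \approx 0.25399$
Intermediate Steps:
$j = 334$ ($j = 2 \cdot 167 = 334$)
$l{\left(F \right)} = -194 + 334 F$ ($l{\left(F \right)} = 334 F - 194 = -194 + 334 F$)
$P{\left(I,E \right)} = 66 + 2 I$ ($P{\left(I,E \right)} = \left(66 + I\right) + I = 66 + 2 I$)
$\frac{P{\left(145,-130 \right)}}{l{\left(-30 \right)}} - \frac{8635}{K} = \frac{66 + 2 \cdot 145}{-194 + 334 \left(-30\right)} - \frac{8635}{-29895} = \frac{66 + 290}{-194 - 10020} - - \frac{1727}{5979} = \frac{356}{-10214} + \frac{1727}{5979} = 356 \left(- \frac{1}{10214}\right) + \frac{1727}{5979} = - \frac{178}{5107} + \frac{1727}{5979} = \frac{7755527}{30534753}$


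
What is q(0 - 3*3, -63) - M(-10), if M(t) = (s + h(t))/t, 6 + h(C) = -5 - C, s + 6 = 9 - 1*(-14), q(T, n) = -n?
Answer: 323/5 ≈ 64.600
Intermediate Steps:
s = 17 (s = -6 + (9 - 1*(-14)) = -6 + (9 + 14) = -6 + 23 = 17)
h(C) = -11 - C (h(C) = -6 + (-5 - C) = -11 - C)
M(t) = (6 - t)/t (M(t) = (17 + (-11 - t))/t = (6 - t)/t)
q(0 - 3*3, -63) - M(-10) = -1*(-63) - (6 - 1*(-10))/(-10) = 63 - (-1)*(6 + 10)/10 = 63 - (-1)*16/10 = 63 - 1*(-8/5) = 63 + 8/5 = 323/5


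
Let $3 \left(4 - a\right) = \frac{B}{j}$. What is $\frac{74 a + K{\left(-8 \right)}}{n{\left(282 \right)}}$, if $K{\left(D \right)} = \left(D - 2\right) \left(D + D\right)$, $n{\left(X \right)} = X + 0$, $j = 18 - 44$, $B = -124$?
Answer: $\frac{6598}{5499} \approx 1.1999$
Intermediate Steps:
$j = -26$ ($j = 18 - 44 = -26$)
$a = \frac{94}{39}$ ($a = 4 - \frac{\left(-124\right) \frac{1}{-26}}{3} = 4 - \frac{\left(-124\right) \left(- \frac{1}{26}\right)}{3} = 4 - \frac{62}{39} = \frac{94}{39} \approx 2.4103$)
$n{\left(X \right)} = X$
$K{\left(D \right)} = 2 D \left(-2 + D\right)$ ($K{\left(D \right)} = \left(-2 + D\right) 2 D = 2 D \left(-2 + D\right)$)
$\frac{74 a + K{\left(-8 \right)}}{n{\left(282 \right)}} = \frac{74 \cdot \frac{94}{39} + 2 \left(-8\right) \left(-2 - 8\right)}{282} = \left(\frac{6956}{39} + 2 \left(-8\right) \left(-10\right)\right) \frac{1}{282} = \left(\frac{6956}{39} + 160\right) \frac{1}{282} = \frac{13196}{39} \cdot \frac{1}{282} = \frac{6598}{5499}$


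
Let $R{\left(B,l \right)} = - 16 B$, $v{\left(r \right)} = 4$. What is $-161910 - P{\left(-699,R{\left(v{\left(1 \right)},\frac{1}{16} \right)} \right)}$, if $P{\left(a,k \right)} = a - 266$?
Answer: $-160945$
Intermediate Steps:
$P{\left(a,k \right)} = -266 + a$ ($P{\left(a,k \right)} = a - 266 = -266 + a$)
$-161910 - P{\left(-699,R{\left(v{\left(1 \right)},\frac{1}{16} \right)} \right)} = -161910 - \left(-266 - 699\right) = -161910 - -965 = -161910 + 965 = -160945$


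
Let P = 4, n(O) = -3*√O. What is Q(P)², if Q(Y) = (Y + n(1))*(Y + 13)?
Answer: 289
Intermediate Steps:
Q(Y) = (-3 + Y)*(13 + Y) (Q(Y) = (Y - 3*√1)*(Y + 13) = (Y - 3*1)*(13 + Y) = (Y - 3)*(13 + Y) = (-3 + Y)*(13 + Y))
Q(P)² = (-39 + 4² + 10*4)² = (-39 + 16 + 40)² = 17² = 289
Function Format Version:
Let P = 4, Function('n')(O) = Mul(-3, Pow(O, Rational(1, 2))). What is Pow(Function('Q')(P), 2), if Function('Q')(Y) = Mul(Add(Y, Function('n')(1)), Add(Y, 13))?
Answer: 289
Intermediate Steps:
Function('Q')(Y) = Mul(Add(-3, Y), Add(13, Y)) (Function('Q')(Y) = Mul(Add(Y, Mul(-3, Pow(1, Rational(1, 2)))), Add(Y, 13)) = Mul(Add(Y, Mul(-3, 1)), Add(13, Y)) = Mul(Add(Y, -3), Add(13, Y)) = Mul(Add(-3, Y), Add(13, Y)))
Pow(Function('Q')(P), 2) = Pow(Add(-39, Pow(4, 2), Mul(10, 4)), 2) = Pow(Add(-39, 16, 40), 2) = Pow(17, 2) = 289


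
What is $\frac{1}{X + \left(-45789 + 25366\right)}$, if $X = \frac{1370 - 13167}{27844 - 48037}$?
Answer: $- \frac{20193}{412389842} \approx -4.8966 \cdot 10^{-5}$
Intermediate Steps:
$X = \frac{11797}{20193}$ ($X = \frac{1370 + \left(-14572 + 1405\right)}{-20193} = \left(1370 - 13167\right) \left(- \frac{1}{20193}\right) = \left(-11797\right) \left(- \frac{1}{20193}\right) = \frac{11797}{20193} \approx 0.58421$)
$\frac{1}{X + \left(-45789 + 25366\right)} = \frac{1}{\frac{11797}{20193} + \left(-45789 + 25366\right)} = \frac{1}{\frac{11797}{20193} - 20423} = \frac{1}{- \frac{412389842}{20193}} = - \frac{20193}{412389842}$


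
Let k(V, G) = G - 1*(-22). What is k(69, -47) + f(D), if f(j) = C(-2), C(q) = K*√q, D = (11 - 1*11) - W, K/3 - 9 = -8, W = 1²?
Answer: -25 + 3*I*√2 ≈ -25.0 + 4.2426*I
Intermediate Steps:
W = 1
K = 3 (K = 27 + 3*(-8) = 27 - 24 = 3)
D = -1 (D = (11 - 1*11) - 1*1 = (11 - 11) - 1 = 0 - 1 = -1)
C(q) = 3*√q
f(j) = 3*I*√2 (f(j) = 3*√(-2) = 3*(I*√2) = 3*I*√2)
k(V, G) = 22 + G (k(V, G) = G + 22 = 22 + G)
k(69, -47) + f(D) = (22 - 47) + 3*I*√2 = -25 + 3*I*√2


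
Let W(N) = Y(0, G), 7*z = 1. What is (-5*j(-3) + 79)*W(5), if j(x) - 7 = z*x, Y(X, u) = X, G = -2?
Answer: 0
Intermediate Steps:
z = 1/7 (z = (1/7)*1 = 1/7 ≈ 0.14286)
j(x) = 7 + x/7
W(N) = 0
(-5*j(-3) + 79)*W(5) = (-5*(7 + (1/7)*(-3)) + 79)*0 = (-5*(7 - 3/7) + 79)*0 = (-5*46/7 + 79)*0 = (-230/7 + 79)*0 = (323/7)*0 = 0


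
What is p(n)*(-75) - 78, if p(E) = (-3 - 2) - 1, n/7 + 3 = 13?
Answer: 372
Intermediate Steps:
n = 70 (n = -21 + 7*13 = -21 + 91 = 70)
p(E) = -6 (p(E) = -5 - 1 = -6)
p(n)*(-75) - 78 = -6*(-75) - 78 = 450 - 78 = 372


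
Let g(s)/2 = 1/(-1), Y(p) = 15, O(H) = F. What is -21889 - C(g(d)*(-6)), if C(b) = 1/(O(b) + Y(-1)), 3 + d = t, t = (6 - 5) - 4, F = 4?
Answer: -415892/19 ≈ -21889.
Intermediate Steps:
O(H) = 4
t = -3 (t = 1 - 4 = -3)
d = -6 (d = -3 - 3 = -6)
g(s) = -2 (g(s) = 2/(-1) = 2*(-1) = -2)
C(b) = 1/19 (C(b) = 1/(4 + 15) = 1/19)
-21889 - C(g(d)*(-6)) = -21889 - 1*1/19 = -21889 - 1/19 = -415892/19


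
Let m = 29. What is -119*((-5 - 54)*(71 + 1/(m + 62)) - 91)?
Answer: 6622163/13 ≈ 5.0940e+5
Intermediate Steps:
-119*((-5 - 54)*(71 + 1/(m + 62)) - 91) = -119*((-5 - 54)*(71 + 1/(29 + 62)) - 91) = -119*(-59*(71 + 1/91) - 91) = -119*(-59*6462/91 - 91) = -119*(-381258/91 - 91) = -119*(-389539/91) = 6622163/13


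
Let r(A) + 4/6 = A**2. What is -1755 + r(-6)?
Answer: -5159/3 ≈ -1719.7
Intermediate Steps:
r(A) = -2/3 + A**2
-1755 + r(-6) = -1755 + (-2/3 + (-6)**2) = -1755 + (-2/3 + 36) = -1755 + 106/3 = -5159/3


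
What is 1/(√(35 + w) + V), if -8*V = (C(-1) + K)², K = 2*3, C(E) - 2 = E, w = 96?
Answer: 392/5983 + 64*√131/5983 ≈ 0.18795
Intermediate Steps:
C(E) = 2 + E
K = 6
V = -49/8 (V = -((2 - 1) + 6)²/8 = -(1 + 6)²/8 = -⅛*7² = -⅛*49 = -49/8 ≈ -6.1250)
1/(√(35 + w) + V) = 1/(√(35 + 96) - 49/8) = 1/(√131 - 49/8) = 1/(-49/8 + √131)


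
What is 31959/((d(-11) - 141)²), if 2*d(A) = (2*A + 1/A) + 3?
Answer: 429671/304704 ≈ 1.4101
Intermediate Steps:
d(A) = 3/2 + A + 1/(2*A) (d(A) = ((2*A + 1/A) + 3)/2 = ((1/A + 2*A) + 3)/2 = (3 + 1/A + 2*A)/2 = 3/2 + A + 1/(2*A))
31959/((d(-11) - 141)²) = 31959/(((3/2 - 11 + (½)/(-11)) - 141)²) = 31959/(((3/2 - 11 + (½)*(-1/11)) - 141)²) = 31959/(((3/2 - 11 - 1/22) - 141)²) = 31959/((-105/11 - 141)²) = 31959/((-1656/11)²) = 31959/(2742336/121) = 31959*(121/2742336) = 429671/304704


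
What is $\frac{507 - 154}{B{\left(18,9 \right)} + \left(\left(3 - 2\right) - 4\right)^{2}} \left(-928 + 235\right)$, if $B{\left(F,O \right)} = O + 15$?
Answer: $-7413$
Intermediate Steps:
$B{\left(F,O \right)} = 15 + O$
$\frac{507 - 154}{B{\left(18,9 \right)} + \left(\left(3 - 2\right) - 4\right)^{2}} \left(-928 + 235\right) = \frac{507 - 154}{\left(15 + 9\right) + \left(\left(3 - 2\right) - 4\right)^{2}} \left(-928 + 235\right) = \frac{353}{24 + \left(\left(3 - 2\right) - 4\right)^{2}} \left(-693\right) = \frac{353}{24 + \left(1 - 4\right)^{2}} \left(-693\right) = \frac{353}{24 + \left(-3\right)^{2}} \left(-693\right) = \frac{353}{24 + 9} \left(-693\right) = \frac{353}{33} \left(-693\right) = -7413$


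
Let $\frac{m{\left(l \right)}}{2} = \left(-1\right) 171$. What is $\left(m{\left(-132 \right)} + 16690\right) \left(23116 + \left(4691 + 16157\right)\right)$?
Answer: $718723472$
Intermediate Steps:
$m{\left(l \right)} = -342$ ($m{\left(l \right)} = 2 \left(\left(-1\right) 171\right) = 2 \left(-171\right) = -342$)
$\left(m{\left(-132 \right)} + 16690\right) \left(23116 + \left(4691 + 16157\right)\right) = \left(-342 + 16690\right) \left(23116 + \left(4691 + 16157\right)\right) = 16348 \left(23116 + 20848\right) = 16348 \cdot 43964 = 718723472$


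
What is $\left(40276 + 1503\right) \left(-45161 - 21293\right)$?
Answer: $-2776381666$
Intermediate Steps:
$\left(40276 + 1503\right) \left(-45161 - 21293\right) = 41779 \left(-45161 - 21293\right) = 41779 \left(-66454\right) = -2776381666$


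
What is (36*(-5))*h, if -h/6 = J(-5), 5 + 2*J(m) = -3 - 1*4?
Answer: -6480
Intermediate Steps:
J(m) = -6 (J(m) = -5/2 + (-3 - 1*4)/2 = -5/2 + (-3 - 4)/2 = -5/2 + (1/2)*(-7) = -5/2 - 7/2 = -6)
h = 36 (h = -6*(-6) = 36)
(36*(-5))*h = (36*(-5))*36 = -180*36 = -6480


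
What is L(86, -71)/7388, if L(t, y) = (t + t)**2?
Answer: 7396/1847 ≈ 4.0043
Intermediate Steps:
L(t, y) = 4*t**2 (L(t, y) = (2*t)**2 = 4*t**2)
L(86, -71)/7388 = (4*86**2)/7388 = (4*7396)*(1/7388) = 29584*(1/7388) = 7396/1847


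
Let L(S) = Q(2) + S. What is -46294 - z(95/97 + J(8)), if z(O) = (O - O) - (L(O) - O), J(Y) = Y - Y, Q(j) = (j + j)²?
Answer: -46278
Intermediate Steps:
Q(j) = 4*j² (Q(j) = (2*j)² = 4*j²)
J(Y) = 0
L(S) = 16 + S (L(S) = 4*2² + S = 4*4 + S = 16 + S)
z(O) = -16 (z(O) = (O - O) - ((16 + O) - O) = 0 - 1*16 = 0 - 16 = -16)
-46294 - z(95/97 + J(8)) = -46294 - 1*(-16) = -46294 + 16 = -46278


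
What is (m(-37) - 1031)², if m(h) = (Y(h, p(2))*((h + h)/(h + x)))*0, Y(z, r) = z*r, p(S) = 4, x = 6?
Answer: 1062961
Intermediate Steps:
Y(z, r) = r*z
m(h) = 0 (m(h) = ((4*h)*((h + h)/(h + 6)))*0 = ((4*h)*((2*h)/(6 + h)))*0 = ((4*h)*(2*h/(6 + h)))*0 = (8*h²/(6 + h))*0 = 0)
(m(-37) - 1031)² = (0 - 1031)² = (-1031)² = 1062961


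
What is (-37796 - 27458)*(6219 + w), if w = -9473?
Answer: 212336516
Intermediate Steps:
(-37796 - 27458)*(6219 + w) = (-37796 - 27458)*(6219 - 9473) = -65254*(-3254) = 212336516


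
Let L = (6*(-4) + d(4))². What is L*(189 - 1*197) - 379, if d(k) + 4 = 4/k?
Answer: -6211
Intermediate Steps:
d(k) = -4 + 4/k
L = 729 (L = (6*(-4) + (-4 + 4/4))² = (-24 + (-4 + 4*(¼)))² = (-24 + (-4 + 1))² = (-24 - 3)² = (-27)² = 729)
L*(189 - 1*197) - 379 = 729*(189 - 1*197) - 379 = 729*(189 - 197) - 379 = 729*(-8) - 379 = -5832 - 379 = -6211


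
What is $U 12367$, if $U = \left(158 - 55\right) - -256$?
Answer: $4439753$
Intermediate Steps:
$U = 359$ ($U = 103 + 256 = 359$)
$U 12367 = 359 \cdot 12367 = 4439753$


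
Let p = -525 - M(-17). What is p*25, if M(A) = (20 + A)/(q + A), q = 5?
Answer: -52475/4 ≈ -13119.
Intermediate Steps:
M(A) = (20 + A)/(5 + A)
p = -2099/4 (p = -525 - (20 - 17)/(5 - 17) = -525 - 3/(-12) = -525 - (-1)*3/12 = -525 - 1*(-¼) = -525 + ¼ = -2099/4 ≈ -524.75)
p*25 = -2099/4*25 = -52475/4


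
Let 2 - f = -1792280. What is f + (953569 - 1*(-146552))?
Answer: 2892403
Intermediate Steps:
f = 1792282 (f = 2 - 1*(-1792280) = 2 + 1792280 = 1792282)
f + (953569 - 1*(-146552)) = 1792282 + (953569 - 1*(-146552)) = 1792282 + (953569 + 146552) = 1792282 + 1100121 = 2892403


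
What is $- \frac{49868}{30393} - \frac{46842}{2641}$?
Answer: $- \frac{1555370294}{80267913} \approx -19.377$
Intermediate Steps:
$- \frac{49868}{30393} - \frac{46842}{2641} = - \frac{1555370294}{80267913}$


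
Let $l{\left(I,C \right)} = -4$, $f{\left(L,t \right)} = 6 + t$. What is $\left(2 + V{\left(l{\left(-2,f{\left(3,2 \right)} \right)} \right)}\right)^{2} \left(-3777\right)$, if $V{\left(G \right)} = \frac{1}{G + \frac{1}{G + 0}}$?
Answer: $- \frac{3399300}{289} \approx -11762.0$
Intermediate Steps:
$V{\left(G \right)} = \frac{1}{G + \frac{1}{G}}$
$\left(2 + V{\left(l{\left(-2,f{\left(3,2 \right)} \right)} \right)}\right)^{2} \left(-3777\right) = \left(2 - \frac{4}{1 + \left(-4\right)^{2}}\right)^{2} \left(-3777\right) = \left(2 - \frac{4}{1 + 16}\right)^{2} \left(-3777\right) = \left(2 - \frac{4}{17}\right)^{2} \left(-3777\right) = \left(\frac{30}{17}\right)^{2} \left(-3777\right) = \frac{900}{289} \left(-3777\right) = - \frac{3399300}{289}$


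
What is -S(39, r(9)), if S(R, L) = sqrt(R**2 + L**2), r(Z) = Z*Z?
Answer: -3*sqrt(898) ≈ -89.900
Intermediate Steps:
r(Z) = Z**2
S(R, L) = sqrt(L**2 + R**2)
-S(39, r(9)) = -sqrt((9**2)**2 + 39**2) = -sqrt(81**2 + 1521) = -sqrt(6561 + 1521) = -sqrt(8082) = -3*sqrt(898)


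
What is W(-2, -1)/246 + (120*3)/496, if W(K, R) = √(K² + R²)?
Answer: 45/62 + √5/246 ≈ 0.73490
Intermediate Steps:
W(-2, -1)/246 + (120*3)/496 = √((-2)² + (-1)²)/246 + (120*3)/496 = √(4 + 1)*(1/246) + 360*(1/496) = √5*(1/246) + 45/62 = √5/246 + 45/62 = 45/62 + √5/246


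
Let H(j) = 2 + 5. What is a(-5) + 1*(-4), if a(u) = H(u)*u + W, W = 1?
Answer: -38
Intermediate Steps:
H(j) = 7
a(u) = 1 + 7*u (a(u) = 7*u + 1 = 1 + 7*u)
a(-5) + 1*(-4) = (1 + 7*(-5)) + 1*(-4) = (1 - 35) - 4 = -34 - 4 = -38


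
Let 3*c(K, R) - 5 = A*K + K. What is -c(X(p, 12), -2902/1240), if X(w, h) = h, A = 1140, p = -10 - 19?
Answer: -13697/3 ≈ -4565.7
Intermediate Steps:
p = -29
c(K, R) = 5/3 + 1141*K/3 (c(K, R) = 5/3 + (1140*K + K)/3 = 5/3 + (1141*K)/3 = 5/3 + 1141*K/3)
-c(X(p, 12), -2902/1240) = -(5/3 + (1141/3)*12) = -(5/3 + 4564) = -1*13697/3 = -13697/3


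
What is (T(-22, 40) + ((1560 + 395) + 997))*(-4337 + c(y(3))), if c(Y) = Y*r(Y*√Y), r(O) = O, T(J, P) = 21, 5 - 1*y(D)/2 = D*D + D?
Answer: -12893901 + 582708*I*√14 ≈ -1.2894e+7 + 2.1803e+6*I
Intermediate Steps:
y(D) = 10 - 2*D - 2*D² (y(D) = 10 - 2*(D*D + D) = 10 - 2*(D² + D) = 10 - 2*(D + D²) = 10 + (-2*D - 2*D²) = 10 - 2*D - 2*D²)
c(Y) = Y^(5/2) (c(Y) = Y*(Y*√Y) = Y*Y^(3/2) = Y^(5/2))
(T(-22, 40) + ((1560 + 395) + 997))*(-4337 + c(y(3))) = (21 + ((1560 + 395) + 997))*(-4337 + (10 - 2*3 - 2*3²)^(5/2)) = (21 + (1955 + 997))*(-4337 + (10 - 6 - 2*9)^(5/2)) = (21 + 2952)*(-4337 + (10 - 6 - 18)^(5/2)) = 2973*(-4337 + (-14)^(5/2)) = 2973*(-4337 + 196*I*√14) = -12893901 + 582708*I*√14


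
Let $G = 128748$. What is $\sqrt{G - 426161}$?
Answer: $i \sqrt{297413} \approx 545.36 i$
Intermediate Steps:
$\sqrt{G - 426161} = \sqrt{128748 - 426161} = \sqrt{-297413} = i \sqrt{297413}$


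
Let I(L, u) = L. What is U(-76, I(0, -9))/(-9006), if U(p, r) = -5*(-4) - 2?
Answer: -3/1501 ≈ -0.0019987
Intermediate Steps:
U(p, r) = 18 (U(p, r) = 20 - 2 = 18)
U(-76, I(0, -9))/(-9006) = 18/(-9006) = 18*(-1/9006) = -3/1501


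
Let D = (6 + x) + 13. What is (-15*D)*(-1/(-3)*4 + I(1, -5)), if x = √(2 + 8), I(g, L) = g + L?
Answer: 760 + 40*√10 ≈ 886.49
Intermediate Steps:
I(g, L) = L + g
x = √10 ≈ 3.1623
D = 19 + √10 (D = (6 + √10) + 13 = 19 + √10 ≈ 22.162)
(-15*D)*(-1/(-3)*4 + I(1, -5)) = (-15*(19 + √10))*(-1/(-3)*4 + (-5 + 1)) = (-285 - 15*√10)*(-1*(-⅓)*4 - 4) = (-285 - 15*√10)*((⅓)*4 - 4) = (-285 - 15*√10)*(4/3 - 4) = (-285 - 15*√10)*(-8/3) = 760 + 40*√10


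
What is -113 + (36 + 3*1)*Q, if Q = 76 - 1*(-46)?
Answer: 4645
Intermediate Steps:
Q = 122 (Q = 76 + 46 = 122)
-113 + (36 + 3*1)*Q = -113 + (36 + 3*1)*122 = -113 + (36 + 3)*122 = -113 + 39*122 = -113 + 4758 = 4645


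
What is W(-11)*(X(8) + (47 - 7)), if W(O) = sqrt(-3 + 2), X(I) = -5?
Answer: 35*I ≈ 35.0*I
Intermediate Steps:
W(O) = I (W(O) = sqrt(-1) = I)
W(-11)*(X(8) + (47 - 7)) = I*(-5 + (47 - 7)) = I*(-5 + 40) = I*35 = 35*I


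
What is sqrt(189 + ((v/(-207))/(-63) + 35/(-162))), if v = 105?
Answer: sqrt(32358194)/414 ≈ 13.740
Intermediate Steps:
sqrt(189 + ((v/(-207))/(-63) + 35/(-162))) = sqrt(189 + ((105/(-207))/(-63) + 35/(-162))) = sqrt(189 + ((105*(-1/207))*(-1/63) + 35*(-1/162))) = sqrt(189 + (-35/69*(-1/63) - 35/162)) = sqrt(189 + (5/621 - 35/162)) = sqrt(189 - 775/3726) = sqrt(703439/3726) = sqrt(32358194)/414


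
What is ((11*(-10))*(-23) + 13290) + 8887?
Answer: 24707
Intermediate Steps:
((11*(-10))*(-23) + 13290) + 8887 = (-110*(-23) + 13290) + 8887 = (2530 + 13290) + 8887 = 15820 + 8887 = 24707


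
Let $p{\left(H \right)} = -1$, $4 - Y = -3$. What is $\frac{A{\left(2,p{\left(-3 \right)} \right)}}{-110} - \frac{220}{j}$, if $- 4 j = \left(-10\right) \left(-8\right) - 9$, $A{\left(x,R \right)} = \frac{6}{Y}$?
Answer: $\frac{338587}{27335} \approx 12.387$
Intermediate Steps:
$Y = 7$ ($Y = 4 - -3 = 4 + 3 = 7$)
$A{\left(x,R \right)} = \frac{6}{7}$
$j = - \frac{71}{4}$ ($j = - \frac{\left(-10\right) \left(-8\right) - 9}{4} = - \frac{80 - 9}{4} = \left(- \frac{1}{4}\right) 71 = - \frac{71}{4} \approx -17.75$)
$\frac{A{\left(2,p{\left(-3 \right)} \right)}}{-110} - \frac{220}{j} = \frac{6}{7 \left(-110\right)} - \frac{220}{- \frac{71}{4}} = \frac{6}{7} \left(- \frac{1}{110}\right) - - \frac{880}{71} = - \frac{3}{385} + \frac{880}{71} = \frac{338587}{27335}$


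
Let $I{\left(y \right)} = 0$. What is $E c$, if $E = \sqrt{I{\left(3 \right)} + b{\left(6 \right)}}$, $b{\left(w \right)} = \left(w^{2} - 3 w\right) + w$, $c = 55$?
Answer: $110 \sqrt{6} \approx 269.44$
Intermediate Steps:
$b{\left(w \right)} = w^{2} - 2 w$
$E = 2 \sqrt{6}$ ($E = \sqrt{0 + 6 \left(-2 + 6\right)} = \sqrt{0 + 6 \cdot 4} = \sqrt{0 + 24} = \sqrt{24} = 2 \sqrt{6} \approx 4.899$)
$E c = 2 \sqrt{6} \cdot 55 = 110 \sqrt{6}$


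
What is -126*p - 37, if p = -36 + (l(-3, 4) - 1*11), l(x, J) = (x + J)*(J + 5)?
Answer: 4751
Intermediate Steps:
l(x, J) = (5 + J)*(J + x) (l(x, J) = (J + x)*(5 + J) = (5 + J)*(J + x))
p = -38 (p = -36 + ((4**2 + 5*4 + 5*(-3) + 4*(-3)) - 1*11) = -36 + ((16 + 20 - 15 - 12) - 11) = -36 + (9 - 11) = -36 - 2 = -38)
-126*p - 37 = -126*(-38) - 37 = 4788 - 37 = 4751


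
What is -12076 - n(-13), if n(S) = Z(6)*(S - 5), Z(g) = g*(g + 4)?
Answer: -10996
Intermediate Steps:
Z(g) = g*(4 + g)
n(S) = -300 + 60*S (n(S) = (6*(4 + 6))*(S - 5) = (6*10)*(-5 + S) = 60*(-5 + S) = -300 + 60*S)
-12076 - n(-13) = -12076 - (-300 + 60*(-13)) = -12076 - (-300 - 780) = -12076 - 1*(-1080) = -12076 + 1080 = -10996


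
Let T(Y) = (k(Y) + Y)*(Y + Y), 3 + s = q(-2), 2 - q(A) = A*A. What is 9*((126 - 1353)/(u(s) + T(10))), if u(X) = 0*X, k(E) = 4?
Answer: -11043/280 ≈ -39.439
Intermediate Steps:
q(A) = 2 - A² (q(A) = 2 - A*A = 2 - A²)
s = -5 (s = -3 + (2 - 1*(-2)²) = -3 + (2 - 1*4) = -3 + (2 - 4) = -3 - 2 = -5)
T(Y) = 2*Y*(4 + Y) (T(Y) = (4 + Y)*(Y + Y) = (4 + Y)*(2*Y) = 2*Y*(4 + Y))
u(X) = 0
9*((126 - 1353)/(u(s) + T(10))) = 9*((126 - 1353)/(0 + 2*10*(4 + 10))) = 9*(-1227/(0 + 2*10*14)) = 9*(-1227/(0 + 280)) = 9*(-1227/280) = -11043/280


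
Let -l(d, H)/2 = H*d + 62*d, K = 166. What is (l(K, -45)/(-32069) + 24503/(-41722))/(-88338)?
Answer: 183435913/39398242058828 ≈ 4.6559e-6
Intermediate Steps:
l(d, H) = -124*d - 2*H*d (l(d, H) = -2*(H*d + 62*d) = -2*(62*d + H*d) = -124*d - 2*H*d)
(l(K, -45)/(-32069) + 24503/(-41722))/(-88338) = (-2*166*(62 - 45)/(-32069) + 24503/(-41722))/(-88338) = (-2*166*17*(-1/32069) + 24503*(-1/41722))*(-1/88338) = (-5644*(-1/32069) - 24503/41722)*(-1/88338) = (5644/32069 - 24503/41722)*(-1/88338) = -550307739/1337982818*(-1/88338) = 183435913/39398242058828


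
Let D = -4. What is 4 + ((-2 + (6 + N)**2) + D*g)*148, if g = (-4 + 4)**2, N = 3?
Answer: 11696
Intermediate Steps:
g = 0 (g = 0**2 = 0)
4 + ((-2 + (6 + N)**2) + D*g)*148 = 4 + ((-2 + (6 + 3)**2) - 4*0)*148 = 4 + ((-2 + 9**2) + 0)*148 = 4 + ((-2 + 81) + 0)*148 = 4 + (79 + 0)*148 = 4 + 79*148 = 4 + 11692 = 11696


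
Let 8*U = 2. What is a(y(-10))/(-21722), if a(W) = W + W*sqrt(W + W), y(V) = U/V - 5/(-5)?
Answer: -39/868880 - 39*sqrt(195)/8688800 ≈ -0.00010756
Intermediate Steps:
U = 1/4 (U = (1/8)*2 = 1/4 ≈ 0.25000)
y(V) = 1 + 1/(4*V) (y(V) = 1/(4*V) - 5/(-5) = 1/(4*V) - 5*(-1/5) = 1/(4*V) + 1 = 1 + 1/(4*V))
a(W) = W + sqrt(2)*W**(3/2) (a(W) = W + W*sqrt(2*W) = W + W*(sqrt(2)*sqrt(W)) = W + sqrt(2)*W**(3/2))
a(y(-10))/(-21722) = ((1/4 - 10)/(-10) + sqrt(2)*((1/4 - 10)/(-10))**(3/2))/(-21722) = (-1/10*(-39/4) + sqrt(2)*(-1/10*(-39/4))**(3/2))*(-1/21722) = (39/40 + sqrt(2)*(39/40)**(3/2))*(-1/21722) = (39/40 + sqrt(2)*(39*sqrt(390)/800))*(-1/21722) = (39/40 + 39*sqrt(195)/400)*(-1/21722) = -39/868880 - 39*sqrt(195)/8688800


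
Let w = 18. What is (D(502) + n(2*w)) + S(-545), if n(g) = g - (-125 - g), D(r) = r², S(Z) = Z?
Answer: 251656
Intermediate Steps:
n(g) = 125 + 2*g (n(g) = g + (125 + g) = 125 + 2*g)
(D(502) + n(2*w)) + S(-545) = (502² + (125 + 2*(2*18))) - 545 = (252004 + (125 + 2*36)) - 545 = (252004 + (125 + 72)) - 545 = (252004 + 197) - 545 = 252201 - 545 = 251656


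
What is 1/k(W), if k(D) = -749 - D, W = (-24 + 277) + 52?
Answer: -1/1054 ≈ -0.00094877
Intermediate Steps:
W = 305 (W = 253 + 52 = 305)
1/k(W) = 1/(-749 - 1*305) = 1/(-749 - 305) = 1/(-1054) = -1/1054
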